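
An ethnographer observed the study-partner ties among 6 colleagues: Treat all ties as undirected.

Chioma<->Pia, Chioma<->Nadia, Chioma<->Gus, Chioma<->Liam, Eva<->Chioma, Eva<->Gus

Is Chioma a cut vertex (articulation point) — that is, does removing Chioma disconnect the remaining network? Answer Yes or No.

Removing Chioma leaves {Eva and Gus} with no path to {Nadia}, so the network splits into 4 components. Chioma is a cut vertex.

Yes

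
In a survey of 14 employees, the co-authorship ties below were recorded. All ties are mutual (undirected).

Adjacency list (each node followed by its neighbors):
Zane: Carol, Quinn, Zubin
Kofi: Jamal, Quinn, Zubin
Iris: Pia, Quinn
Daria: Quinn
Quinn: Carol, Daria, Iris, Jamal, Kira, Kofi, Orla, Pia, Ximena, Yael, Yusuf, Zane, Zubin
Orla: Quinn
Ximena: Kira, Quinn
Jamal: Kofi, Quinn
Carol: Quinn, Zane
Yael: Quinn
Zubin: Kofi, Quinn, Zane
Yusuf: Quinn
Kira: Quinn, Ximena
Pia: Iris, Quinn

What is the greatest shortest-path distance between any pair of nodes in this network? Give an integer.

2

Eccentricity of each node (its greatest distance to any other): Carol:2, Daria:2, Iris:2, Jamal:2, Kira:2, Kofi:2, Orla:2, Pia:2, Quinn:1, Ximena:2, Yael:2, Yusuf:2, Zane:2, Zubin:2.
The maximum eccentricity is 2, realized for instance by the pair Pia–Yael via Pia – Quinn – Yael. So the diameter is 2.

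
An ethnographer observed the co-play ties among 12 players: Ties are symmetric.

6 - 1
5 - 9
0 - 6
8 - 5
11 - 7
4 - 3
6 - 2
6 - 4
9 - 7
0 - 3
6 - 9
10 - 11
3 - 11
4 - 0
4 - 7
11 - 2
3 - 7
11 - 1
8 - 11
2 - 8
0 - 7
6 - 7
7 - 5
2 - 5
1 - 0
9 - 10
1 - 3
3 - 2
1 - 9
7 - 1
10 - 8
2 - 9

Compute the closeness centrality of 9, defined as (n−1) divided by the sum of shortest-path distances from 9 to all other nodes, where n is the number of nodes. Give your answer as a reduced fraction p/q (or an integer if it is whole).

11/16

Distances from 9: 0:2, 1:1, 2:1, 3:2, 4:2, 5:1, 6:1, 7:1, 8:2, 10:1, 11:2. Sum = 16.
n = 12, so closeness = 11/16.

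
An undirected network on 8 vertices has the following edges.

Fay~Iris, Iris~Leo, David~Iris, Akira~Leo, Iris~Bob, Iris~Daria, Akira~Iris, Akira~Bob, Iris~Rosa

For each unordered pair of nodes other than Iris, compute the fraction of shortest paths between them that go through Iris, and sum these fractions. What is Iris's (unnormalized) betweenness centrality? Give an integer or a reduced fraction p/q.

Pairs whose geodesics pass through Iris — Rosa–Akira: 1; Rosa–Fay: 1; Rosa–David: 1; Rosa–Leo: 1; Rosa–Bob: 1; Rosa–Daria: 1; Akira–Fay: 1; Akira–David: 1; Akira–Daria: 1; Fay–David: 1; Fay–Leo: 1; Fay–Bob: 1; Fay–Daria: 1; David–Leo: 1 … (+5 more pairs).
All other pairs contribute 0.
Summing the contributions gives betweenness(Iris) = 37/2.

37/2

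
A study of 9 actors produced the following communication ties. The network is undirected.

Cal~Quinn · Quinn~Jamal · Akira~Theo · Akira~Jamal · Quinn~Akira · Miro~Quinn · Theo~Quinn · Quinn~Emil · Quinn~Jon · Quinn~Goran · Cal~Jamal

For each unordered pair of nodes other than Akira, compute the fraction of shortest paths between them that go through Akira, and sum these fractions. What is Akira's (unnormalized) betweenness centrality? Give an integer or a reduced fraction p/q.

Pairs whose geodesics pass through Akira — Theo–Jamal: 1/2.
All other pairs contribute 0.
Summing the contributions gives betweenness(Akira) = 1/2.

1/2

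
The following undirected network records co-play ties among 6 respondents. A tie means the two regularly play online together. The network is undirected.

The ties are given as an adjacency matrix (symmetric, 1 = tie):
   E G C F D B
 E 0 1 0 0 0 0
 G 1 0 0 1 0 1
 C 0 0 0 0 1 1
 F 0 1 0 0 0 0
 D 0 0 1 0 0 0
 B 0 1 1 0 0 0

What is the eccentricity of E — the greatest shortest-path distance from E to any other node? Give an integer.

Distances from E: B:2, C:3, D:4, F:2, G:1.
The largest is 4 (to D), so the eccentricity of E is 4.

4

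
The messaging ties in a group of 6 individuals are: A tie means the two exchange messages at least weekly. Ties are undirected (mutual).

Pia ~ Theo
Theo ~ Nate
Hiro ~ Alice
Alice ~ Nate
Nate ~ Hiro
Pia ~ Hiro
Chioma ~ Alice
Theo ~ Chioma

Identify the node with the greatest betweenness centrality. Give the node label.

Unnormalized betweenness of each node: Alice:3/2, Chioma:1/2, Hiro:3/2, Nate:1, Pia:1/2, Theo:2.
Theo has the largest value, 2, making it the main broker — the node through which the most shortest paths run.

Theo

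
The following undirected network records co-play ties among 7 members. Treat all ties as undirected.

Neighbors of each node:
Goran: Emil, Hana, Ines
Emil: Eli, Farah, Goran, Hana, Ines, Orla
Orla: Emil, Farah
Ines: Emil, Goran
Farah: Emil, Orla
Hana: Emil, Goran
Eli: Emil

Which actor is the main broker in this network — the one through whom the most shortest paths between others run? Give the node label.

Unnormalized betweenness of each node: Eli:0, Emil:23/2, Farah:0, Goran:1/2, Hana:0, Ines:0, Orla:0.
Emil has the largest value, 23/2, making it the main broker — the node through which the most shortest paths run.

Emil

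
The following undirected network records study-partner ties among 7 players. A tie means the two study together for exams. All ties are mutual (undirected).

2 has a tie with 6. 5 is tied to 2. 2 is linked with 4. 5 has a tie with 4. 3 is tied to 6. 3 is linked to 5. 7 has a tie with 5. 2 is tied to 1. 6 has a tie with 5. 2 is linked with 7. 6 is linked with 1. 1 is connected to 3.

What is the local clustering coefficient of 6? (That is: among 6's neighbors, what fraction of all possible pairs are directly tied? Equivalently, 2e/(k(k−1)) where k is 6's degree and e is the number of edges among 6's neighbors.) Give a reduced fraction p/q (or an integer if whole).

6's neighbors: 1, 2, 3, and 5 (k = 4).
Possible neighbor pairs: C(4,2) = 6. Edges among them: 1–2, 1–3, 2–5, 3–5 → e = 4.
Clustering(6) = 4/6 = 2/3.

2/3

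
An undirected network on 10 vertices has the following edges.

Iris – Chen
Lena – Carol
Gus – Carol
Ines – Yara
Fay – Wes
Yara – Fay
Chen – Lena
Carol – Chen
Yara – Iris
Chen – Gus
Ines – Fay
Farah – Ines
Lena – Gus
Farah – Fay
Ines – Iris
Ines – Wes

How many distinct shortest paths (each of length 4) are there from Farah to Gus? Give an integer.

The shortest distance is 4, and the only length-4 path is Farah–Ines–Iris–Chen–Gus. So there is exactly 1 shortest path.

1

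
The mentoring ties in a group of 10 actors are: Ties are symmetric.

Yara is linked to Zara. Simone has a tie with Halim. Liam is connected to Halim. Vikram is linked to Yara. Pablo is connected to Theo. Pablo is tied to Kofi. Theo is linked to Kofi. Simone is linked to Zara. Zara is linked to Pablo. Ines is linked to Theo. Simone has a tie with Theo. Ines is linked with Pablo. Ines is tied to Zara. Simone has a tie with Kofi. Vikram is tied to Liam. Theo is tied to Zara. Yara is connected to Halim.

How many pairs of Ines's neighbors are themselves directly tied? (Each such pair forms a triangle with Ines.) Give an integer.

Ines's neighbors: Pablo, Theo, and Zara.
Neighbor pairs that are themselves tied: Ines–Pablo–Theo; Ines–Pablo–Zara; Ines–Theo–Zara. Each forms one triangle with Ines, for 3 in total.

3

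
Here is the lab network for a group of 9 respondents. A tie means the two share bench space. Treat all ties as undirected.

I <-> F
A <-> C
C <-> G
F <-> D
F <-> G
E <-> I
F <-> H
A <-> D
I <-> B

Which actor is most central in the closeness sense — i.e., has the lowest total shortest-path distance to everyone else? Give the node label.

F

Farness (sum of distances to all others) for each node — A:20, B:22, C:20, D:16, E:22, F:12, G:16, H:19, I:15.
The smallest farness is 12, for F, so F has the highest closeness.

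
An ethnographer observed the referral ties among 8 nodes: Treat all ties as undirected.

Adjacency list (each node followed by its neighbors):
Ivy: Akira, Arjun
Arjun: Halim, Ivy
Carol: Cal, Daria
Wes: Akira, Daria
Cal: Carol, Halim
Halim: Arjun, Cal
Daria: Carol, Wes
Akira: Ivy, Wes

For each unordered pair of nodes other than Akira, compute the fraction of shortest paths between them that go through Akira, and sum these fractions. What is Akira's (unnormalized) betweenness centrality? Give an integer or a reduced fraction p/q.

9/2

Pairs whose geodesics pass through Akira — Halim–Wes: 1/2; Carol–Ivy: 1/2; Daria–Ivy: 1; Daria–Arjun: 1/2; Wes–Ivy: 1; Wes–Arjun: 1.
All other pairs contribute 0.
Summing the contributions gives betweenness(Akira) = 9/2.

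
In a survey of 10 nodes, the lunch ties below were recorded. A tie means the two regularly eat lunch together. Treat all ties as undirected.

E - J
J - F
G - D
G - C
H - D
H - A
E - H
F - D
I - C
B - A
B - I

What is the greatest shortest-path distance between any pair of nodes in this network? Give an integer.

Eccentricity of each node (its greatest distance to any other): A:3, B:4, C:4, D:3, E:4, F:4, G:3, H:3, I:5, J:5.
The maximum eccentricity is 5, realized for instance by the pair I–J via I – B – A – H – E – J. So the diameter is 5.

5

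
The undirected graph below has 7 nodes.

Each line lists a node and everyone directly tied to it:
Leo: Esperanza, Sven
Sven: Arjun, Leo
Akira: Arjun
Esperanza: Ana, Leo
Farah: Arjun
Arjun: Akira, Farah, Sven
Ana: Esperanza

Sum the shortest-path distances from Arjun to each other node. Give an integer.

Distances from Arjun: Akira:1, Ana:4, Esperanza:3, Farah:1, Leo:2, Sven:1.
Sum = 1 + 4 + 3 + 1 + 2 + 1 = 12.

12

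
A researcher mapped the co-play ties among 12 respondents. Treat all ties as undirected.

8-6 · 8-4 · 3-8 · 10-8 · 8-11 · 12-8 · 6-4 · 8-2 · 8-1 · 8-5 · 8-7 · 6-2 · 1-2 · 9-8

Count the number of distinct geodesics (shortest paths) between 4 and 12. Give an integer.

1

The shortest distance is 2, and the only length-2 path is 4–8–12. So there is exactly 1 shortest path.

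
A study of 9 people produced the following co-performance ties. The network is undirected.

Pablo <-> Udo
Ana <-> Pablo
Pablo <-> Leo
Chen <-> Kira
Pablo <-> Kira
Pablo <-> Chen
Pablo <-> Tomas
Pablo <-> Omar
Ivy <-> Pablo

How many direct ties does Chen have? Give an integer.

Chen is directly tied to Kira and Pablo. That is 2 neighbors, so the degree of Chen is 2.

2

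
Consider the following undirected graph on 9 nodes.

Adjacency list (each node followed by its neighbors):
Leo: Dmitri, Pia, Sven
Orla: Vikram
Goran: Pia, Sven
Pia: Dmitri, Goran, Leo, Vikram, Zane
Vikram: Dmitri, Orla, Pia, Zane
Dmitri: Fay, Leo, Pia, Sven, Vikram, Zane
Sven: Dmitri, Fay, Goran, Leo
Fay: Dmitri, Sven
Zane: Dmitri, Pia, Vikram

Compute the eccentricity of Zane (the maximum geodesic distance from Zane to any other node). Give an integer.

2

Distances from Zane: Dmitri:1, Fay:2, Goran:2, Leo:2, Orla:2, Pia:1, Sven:2, Vikram:1.
The largest is 2 (to Orla, Sven, Fay, Leo, and Goran), so the eccentricity of Zane is 2.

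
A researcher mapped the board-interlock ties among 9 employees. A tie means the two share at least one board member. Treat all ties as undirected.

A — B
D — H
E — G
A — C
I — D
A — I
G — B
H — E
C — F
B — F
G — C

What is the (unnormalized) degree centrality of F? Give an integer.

F is directly tied to B and C. That is 2 neighbors, so the degree of F is 2.

2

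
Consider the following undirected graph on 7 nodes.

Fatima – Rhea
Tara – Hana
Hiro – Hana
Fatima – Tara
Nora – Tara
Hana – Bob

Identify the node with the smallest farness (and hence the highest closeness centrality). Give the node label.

Farness (sum of distances to all others) for each node — Bob:15, Fatima:12, Hana:10, Hiro:15, Nora:14, Rhea:17, Tara:9.
The smallest farness is 9, for Tara, so Tara has the highest closeness.

Tara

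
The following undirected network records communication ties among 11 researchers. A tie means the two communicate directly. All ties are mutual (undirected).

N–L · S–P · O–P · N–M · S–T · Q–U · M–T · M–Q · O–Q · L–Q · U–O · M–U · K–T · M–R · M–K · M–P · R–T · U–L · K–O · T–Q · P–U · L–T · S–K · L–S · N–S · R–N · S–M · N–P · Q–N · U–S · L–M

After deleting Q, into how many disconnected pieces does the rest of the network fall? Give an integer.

1

Q's neighbors (L, M, N, O, T, and U) remain reachable from one another through other ties, so the rest of the network stays in one piece.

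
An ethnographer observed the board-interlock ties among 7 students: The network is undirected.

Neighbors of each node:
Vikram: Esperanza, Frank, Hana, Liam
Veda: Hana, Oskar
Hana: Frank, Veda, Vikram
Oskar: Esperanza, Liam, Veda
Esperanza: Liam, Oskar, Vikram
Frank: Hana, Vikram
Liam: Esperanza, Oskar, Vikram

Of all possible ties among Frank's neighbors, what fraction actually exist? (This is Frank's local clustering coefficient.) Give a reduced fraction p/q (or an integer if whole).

Frank's neighbors: Hana and Vikram (k = 2).
Possible neighbor pairs: C(2,2) = 1. Edges among them: Hana–Vikram → e = 1.
Clustering(Frank) = 1/1.

1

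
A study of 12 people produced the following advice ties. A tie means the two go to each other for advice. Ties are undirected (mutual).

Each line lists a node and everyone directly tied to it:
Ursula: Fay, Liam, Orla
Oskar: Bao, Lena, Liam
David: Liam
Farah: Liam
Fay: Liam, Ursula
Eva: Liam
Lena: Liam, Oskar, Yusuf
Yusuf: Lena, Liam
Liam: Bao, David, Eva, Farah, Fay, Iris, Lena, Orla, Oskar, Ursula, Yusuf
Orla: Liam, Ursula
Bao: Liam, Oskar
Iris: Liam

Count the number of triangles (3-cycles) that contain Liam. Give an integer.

Liam's neighbors: Bao, David, Eva, Farah, Fay, Iris, Lena, Orla, Oskar, Ursula, and Yusuf.
Neighbor pairs that are themselves tied: Liam–Bao–Oskar; Liam–Fay–Ursula; Liam–Lena–Oskar; Liam–Lena–Yusuf; Liam–Orla–Ursula. Each forms one triangle with Liam, for 5 in total.

5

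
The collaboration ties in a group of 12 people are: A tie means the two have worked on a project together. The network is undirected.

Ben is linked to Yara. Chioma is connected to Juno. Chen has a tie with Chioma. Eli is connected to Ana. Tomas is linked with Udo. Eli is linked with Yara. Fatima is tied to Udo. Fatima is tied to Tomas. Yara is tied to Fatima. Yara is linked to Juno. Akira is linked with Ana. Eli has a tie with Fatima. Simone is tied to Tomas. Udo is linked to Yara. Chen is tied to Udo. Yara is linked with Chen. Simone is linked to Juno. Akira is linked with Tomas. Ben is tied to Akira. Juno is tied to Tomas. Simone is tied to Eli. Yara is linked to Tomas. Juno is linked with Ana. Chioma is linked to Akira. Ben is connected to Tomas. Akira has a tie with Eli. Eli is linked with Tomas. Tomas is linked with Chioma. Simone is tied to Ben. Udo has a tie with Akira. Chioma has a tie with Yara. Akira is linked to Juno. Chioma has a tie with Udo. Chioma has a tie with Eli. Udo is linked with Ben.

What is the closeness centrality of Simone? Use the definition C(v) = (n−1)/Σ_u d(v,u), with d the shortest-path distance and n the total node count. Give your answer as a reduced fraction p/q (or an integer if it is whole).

Distances from Simone: Akira:2, Ana:2, Ben:1, Chen:3, Chioma:2, Eli:1, Fatima:2, Juno:1, Tomas:1, Udo:2, Yara:2. Sum = 19.
n = 12, so closeness = 11/19.

11/19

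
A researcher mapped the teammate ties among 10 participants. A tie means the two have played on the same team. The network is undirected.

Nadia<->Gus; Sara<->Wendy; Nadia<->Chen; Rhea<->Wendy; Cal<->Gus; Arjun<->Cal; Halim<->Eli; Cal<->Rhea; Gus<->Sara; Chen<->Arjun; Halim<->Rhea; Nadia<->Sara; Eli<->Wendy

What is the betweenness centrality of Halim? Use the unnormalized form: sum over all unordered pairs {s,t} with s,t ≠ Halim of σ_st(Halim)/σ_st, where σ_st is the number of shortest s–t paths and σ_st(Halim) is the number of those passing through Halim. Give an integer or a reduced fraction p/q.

Pairs whose geodesics pass through Halim — Eli–Rhea: 1/2; Eli–Cal: 1/2; Eli–Arjun: 1/2.
All other pairs contribute 0.
Summing the contributions gives betweenness(Halim) = 3/2.

3/2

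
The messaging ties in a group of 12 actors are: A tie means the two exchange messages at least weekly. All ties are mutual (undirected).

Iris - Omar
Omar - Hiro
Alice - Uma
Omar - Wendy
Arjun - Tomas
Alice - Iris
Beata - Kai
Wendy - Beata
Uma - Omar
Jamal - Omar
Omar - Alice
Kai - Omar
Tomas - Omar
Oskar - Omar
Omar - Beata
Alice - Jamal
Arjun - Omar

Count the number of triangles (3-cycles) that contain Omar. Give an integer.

Omar's neighbors: Alice, Arjun, Beata, Hiro, Iris, Jamal, Kai, Oskar, Tomas, Uma, and Wendy.
Neighbor pairs that are themselves tied: Omar–Alice–Iris; Omar–Alice–Jamal; Omar–Alice–Uma; Omar–Arjun–Tomas; Omar–Beata–Kai; Omar–Beata–Wendy. Each forms one triangle with Omar, for 6 in total.

6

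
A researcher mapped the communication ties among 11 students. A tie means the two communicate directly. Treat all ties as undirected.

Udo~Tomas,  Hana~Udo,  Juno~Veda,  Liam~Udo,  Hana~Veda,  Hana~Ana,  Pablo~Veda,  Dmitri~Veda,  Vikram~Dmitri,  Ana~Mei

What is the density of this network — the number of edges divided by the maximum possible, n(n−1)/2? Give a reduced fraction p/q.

There are 10 edges and 11 nodes, so the maximum possible is C(11,2) = 55.
Density = 10/55 = 2/11.

2/11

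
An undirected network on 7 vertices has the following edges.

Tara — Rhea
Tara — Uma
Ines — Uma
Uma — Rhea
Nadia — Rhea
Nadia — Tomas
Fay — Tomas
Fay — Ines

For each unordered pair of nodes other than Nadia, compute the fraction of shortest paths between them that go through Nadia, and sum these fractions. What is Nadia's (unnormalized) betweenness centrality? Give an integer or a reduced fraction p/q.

3

Pairs whose geodesics pass through Nadia — Tomas–Uma: 1/2; Tomas–Tara: 1; Tomas–Rhea: 1; Fay–Rhea: 1/2.
All other pairs contribute 0.
Summing the contributions gives betweenness(Nadia) = 3.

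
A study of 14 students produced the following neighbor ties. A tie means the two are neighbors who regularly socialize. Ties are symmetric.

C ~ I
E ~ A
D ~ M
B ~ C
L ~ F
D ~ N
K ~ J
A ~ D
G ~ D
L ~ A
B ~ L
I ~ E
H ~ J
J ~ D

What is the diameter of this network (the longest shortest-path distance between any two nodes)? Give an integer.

6

Eccentricity of each node (its greatest distance to any other): A:3, B:5, C:6, D:4, E:4, F:5, G:5, H:6, I:5, J:5, K:6, L:4, M:5, N:5.
The maximum eccentricity is 6, realized for instance by the pair C–H via C – I – E – A – D – J – H. So the diameter is 6.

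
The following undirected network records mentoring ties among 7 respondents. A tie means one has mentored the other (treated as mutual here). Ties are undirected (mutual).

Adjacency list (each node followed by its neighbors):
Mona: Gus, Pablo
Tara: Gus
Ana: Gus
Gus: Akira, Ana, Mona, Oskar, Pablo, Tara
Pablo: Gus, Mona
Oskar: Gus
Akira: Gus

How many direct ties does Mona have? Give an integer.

2

Mona is directly tied to Gus and Pablo. That is 2 neighbors, so the degree of Mona is 2.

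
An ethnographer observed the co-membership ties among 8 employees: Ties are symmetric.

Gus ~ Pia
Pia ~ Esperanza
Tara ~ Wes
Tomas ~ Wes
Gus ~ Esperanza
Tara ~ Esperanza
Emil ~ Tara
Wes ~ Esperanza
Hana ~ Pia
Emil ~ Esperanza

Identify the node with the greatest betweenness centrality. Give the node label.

Esperanza

Unnormalized betweenness of each node: Emil:0, Esperanza:13, Gus:0, Hana:0, Pia:6, Tara:1, Tomas:0, Wes:6.
Esperanza has the largest value, 13, making it the main broker — the node through which the most shortest paths run.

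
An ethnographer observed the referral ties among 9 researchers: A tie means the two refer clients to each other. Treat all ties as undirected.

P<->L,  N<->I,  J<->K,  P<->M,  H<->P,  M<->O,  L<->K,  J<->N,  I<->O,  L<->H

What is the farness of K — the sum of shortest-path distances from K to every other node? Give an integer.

Distances from K: H:2, I:3, J:1, L:1, M:3, N:2, O:4, P:2.
Sum = 2 + 3 + 1 + 1 + 3 + 2 + 4 + 2 = 18.

18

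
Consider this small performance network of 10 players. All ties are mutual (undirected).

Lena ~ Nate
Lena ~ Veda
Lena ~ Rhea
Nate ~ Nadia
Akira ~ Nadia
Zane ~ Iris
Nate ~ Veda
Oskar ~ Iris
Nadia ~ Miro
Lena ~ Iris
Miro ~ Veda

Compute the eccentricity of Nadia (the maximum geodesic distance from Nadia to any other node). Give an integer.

4

Distances from Nadia: Akira:1, Iris:3, Lena:2, Miro:1, Nate:1, Oskar:4, Rhea:3, Veda:2, Zane:4.
The largest is 4 (to Zane and Oskar), so the eccentricity of Nadia is 4.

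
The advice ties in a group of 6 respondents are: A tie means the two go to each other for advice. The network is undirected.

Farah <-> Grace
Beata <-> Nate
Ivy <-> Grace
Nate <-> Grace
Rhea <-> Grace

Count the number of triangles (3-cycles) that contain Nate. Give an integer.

Nate's neighbors are Beata and Grace, but none of them are tied to each other, so no triangle contains Nate.

0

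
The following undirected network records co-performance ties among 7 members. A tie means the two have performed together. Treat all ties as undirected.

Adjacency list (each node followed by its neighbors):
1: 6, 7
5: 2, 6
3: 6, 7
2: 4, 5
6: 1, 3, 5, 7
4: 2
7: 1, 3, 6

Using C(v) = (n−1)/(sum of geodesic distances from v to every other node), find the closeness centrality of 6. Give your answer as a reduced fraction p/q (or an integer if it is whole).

Distances from 6: 1:1, 2:2, 3:1, 4:3, 5:1, 7:1. Sum = 9.
n = 7, so closeness = 6/9 = 2/3.

2/3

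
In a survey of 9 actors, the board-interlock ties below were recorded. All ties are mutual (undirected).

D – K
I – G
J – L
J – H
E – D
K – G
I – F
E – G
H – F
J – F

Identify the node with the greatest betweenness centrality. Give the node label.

Unnormalized betweenness of each node: D:1/2, E:3, F:15, G:31/2, H:0, I:16, J:7, K:3, L:0.
I has the largest value, 16, making it the main broker — the node through which the most shortest paths run.

I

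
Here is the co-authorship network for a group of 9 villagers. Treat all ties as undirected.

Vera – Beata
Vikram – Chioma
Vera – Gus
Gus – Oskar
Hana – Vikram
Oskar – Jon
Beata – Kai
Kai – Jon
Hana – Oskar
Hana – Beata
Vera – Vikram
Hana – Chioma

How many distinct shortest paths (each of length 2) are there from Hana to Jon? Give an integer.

The shortest distance is 2, and the only length-2 path is Hana–Oskar–Jon. So there is exactly 1 shortest path.

1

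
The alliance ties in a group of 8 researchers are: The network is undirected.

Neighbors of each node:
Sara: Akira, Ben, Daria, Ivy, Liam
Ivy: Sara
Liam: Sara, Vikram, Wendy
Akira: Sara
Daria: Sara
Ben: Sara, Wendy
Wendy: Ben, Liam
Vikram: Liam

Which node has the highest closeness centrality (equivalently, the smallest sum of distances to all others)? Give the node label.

Sara

Farness (sum of distances to all others) for each node — Akira:15, Ben:13, Daria:15, Ivy:15, Liam:11, Sara:9, Vikram:17, Wendy:15.
The smallest farness is 9, for Sara, so Sara has the highest closeness.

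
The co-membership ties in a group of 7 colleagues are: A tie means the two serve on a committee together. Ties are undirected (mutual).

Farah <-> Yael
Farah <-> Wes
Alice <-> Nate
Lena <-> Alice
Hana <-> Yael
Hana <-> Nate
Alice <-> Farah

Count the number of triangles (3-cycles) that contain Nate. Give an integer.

Nate's neighbors are Alice and Hana, but none of them are tied to each other, so no triangle contains Nate.

0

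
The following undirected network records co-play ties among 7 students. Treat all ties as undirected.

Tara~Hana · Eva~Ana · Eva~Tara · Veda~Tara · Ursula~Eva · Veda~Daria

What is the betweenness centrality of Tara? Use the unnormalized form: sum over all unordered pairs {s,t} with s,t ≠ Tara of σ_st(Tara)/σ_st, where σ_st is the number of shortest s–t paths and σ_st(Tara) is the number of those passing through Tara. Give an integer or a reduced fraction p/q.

Pairs whose geodesics pass through Tara — Ursula–Veda: 1; Ursula–Hana: 1; Ursula–Daria: 1; Eva–Veda: 1; Eva–Hana: 1; Eva–Daria: 1; Veda–Hana: 1; Veda–Ana: 1; Hana–Ana: 1; Hana–Daria: 1; Ana–Daria: 1.
All other pairs contribute 0.
Summing the contributions gives betweenness(Tara) = 11.

11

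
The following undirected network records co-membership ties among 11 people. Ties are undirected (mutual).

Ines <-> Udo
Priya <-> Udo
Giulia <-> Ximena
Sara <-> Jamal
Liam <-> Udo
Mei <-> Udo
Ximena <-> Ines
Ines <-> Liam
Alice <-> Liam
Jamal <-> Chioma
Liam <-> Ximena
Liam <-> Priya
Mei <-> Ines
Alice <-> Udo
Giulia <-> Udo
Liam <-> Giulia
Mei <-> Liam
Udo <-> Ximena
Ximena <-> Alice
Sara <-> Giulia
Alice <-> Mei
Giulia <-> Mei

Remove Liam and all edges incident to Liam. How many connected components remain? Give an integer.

1

Liam's neighbors (Alice, Giulia, Ines, Mei, Priya, Udo, and Ximena) remain reachable from one another through other ties, so the rest of the network stays in one piece.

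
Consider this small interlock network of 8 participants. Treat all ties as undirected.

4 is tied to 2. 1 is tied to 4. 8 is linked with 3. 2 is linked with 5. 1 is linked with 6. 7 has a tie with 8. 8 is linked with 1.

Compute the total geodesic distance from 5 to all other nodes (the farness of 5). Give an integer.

24

Distances from 5: 1:3, 2:1, 3:5, 4:2, 6:4, 7:5, 8:4.
Sum = 3 + 1 + 5 + 2 + 4 + 5 + 4 = 24.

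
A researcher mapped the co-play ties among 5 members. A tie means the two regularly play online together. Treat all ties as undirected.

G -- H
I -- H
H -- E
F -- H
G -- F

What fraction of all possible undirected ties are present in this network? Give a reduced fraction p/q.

There are 5 edges and 5 nodes, so the maximum possible is C(5,2) = 10.
Density = 5/10 = 1/2.

1/2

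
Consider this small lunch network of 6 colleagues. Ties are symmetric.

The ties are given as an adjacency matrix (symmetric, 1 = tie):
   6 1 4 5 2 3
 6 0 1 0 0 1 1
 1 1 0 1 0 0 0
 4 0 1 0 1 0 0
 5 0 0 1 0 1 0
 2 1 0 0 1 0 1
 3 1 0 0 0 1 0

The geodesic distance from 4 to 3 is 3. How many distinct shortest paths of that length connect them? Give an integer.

The shortest distance is 3. The length-3 paths are: 4–1–6–3; 4–5–2–3.
That gives 2 distinct shortest paths.

2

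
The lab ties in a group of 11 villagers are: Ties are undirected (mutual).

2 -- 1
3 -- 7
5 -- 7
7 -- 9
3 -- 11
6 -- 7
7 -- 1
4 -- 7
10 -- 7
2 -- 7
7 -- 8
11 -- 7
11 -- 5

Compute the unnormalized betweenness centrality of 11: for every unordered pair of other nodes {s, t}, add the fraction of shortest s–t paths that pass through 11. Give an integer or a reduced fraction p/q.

Pairs whose geodesics pass through 11 — 3–5: 1/2.
All other pairs contribute 0.
Summing the contributions gives betweenness(11) = 1/2.

1/2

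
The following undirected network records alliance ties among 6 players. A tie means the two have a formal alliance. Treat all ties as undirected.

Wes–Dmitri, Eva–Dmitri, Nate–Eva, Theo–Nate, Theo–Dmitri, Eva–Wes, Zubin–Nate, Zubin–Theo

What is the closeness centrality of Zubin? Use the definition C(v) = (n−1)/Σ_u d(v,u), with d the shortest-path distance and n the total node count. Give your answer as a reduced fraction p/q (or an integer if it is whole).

5/9

Distances from Zubin: Dmitri:2, Eva:2, Nate:1, Theo:1, Wes:3. Sum = 9.
n = 6, so closeness = 5/9.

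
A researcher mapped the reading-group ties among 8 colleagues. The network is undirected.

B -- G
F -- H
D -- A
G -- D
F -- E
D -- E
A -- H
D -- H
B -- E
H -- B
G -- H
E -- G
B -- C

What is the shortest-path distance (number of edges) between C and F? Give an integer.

3

One shortest route is C – B – E – F, which uses 3 edges, and at distance 2 from C we only reach {E, G, H}, which does not include F. So d(C,F) = 3.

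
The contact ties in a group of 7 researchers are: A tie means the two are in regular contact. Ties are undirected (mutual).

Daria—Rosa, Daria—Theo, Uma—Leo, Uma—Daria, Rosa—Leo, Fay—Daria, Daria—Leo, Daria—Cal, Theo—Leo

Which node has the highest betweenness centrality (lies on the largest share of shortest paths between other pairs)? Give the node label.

Unnormalized betweenness of each node: Cal:0, Daria:21/2, Fay:0, Leo:3/2, Rosa:0, Theo:0, Uma:0.
Daria has the largest value, 21/2, making it the main broker — the node through which the most shortest paths run.

Daria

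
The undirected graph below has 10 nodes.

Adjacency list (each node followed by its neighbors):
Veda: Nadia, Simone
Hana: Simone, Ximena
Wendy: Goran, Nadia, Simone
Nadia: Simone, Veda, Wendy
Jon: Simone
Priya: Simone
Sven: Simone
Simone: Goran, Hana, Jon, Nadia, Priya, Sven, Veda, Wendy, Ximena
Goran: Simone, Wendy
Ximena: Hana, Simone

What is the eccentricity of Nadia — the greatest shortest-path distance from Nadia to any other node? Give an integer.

2

Distances from Nadia: Goran:2, Hana:2, Jon:2, Priya:2, Simone:1, Sven:2, Veda:1, Wendy:1, Ximena:2.
The largest is 2 (to Priya, Ximena, Goran, Jon, Hana, and Sven), so the eccentricity of Nadia is 2.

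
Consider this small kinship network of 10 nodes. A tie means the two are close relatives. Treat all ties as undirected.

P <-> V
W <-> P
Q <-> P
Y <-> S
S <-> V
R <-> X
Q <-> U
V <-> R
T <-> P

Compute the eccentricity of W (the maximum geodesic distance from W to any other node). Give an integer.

Distances from W: P:1, Q:2, R:3, S:3, T:2, U:3, V:2, X:4, Y:4.
The largest is 4 (to Y and X), so the eccentricity of W is 4.

4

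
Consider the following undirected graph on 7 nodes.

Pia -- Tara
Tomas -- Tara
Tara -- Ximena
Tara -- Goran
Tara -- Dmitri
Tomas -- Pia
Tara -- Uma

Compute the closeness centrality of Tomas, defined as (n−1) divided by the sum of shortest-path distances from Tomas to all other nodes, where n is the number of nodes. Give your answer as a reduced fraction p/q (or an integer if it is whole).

3/5

Distances from Tomas: Dmitri:2, Goran:2, Pia:1, Tara:1, Uma:2, Ximena:2. Sum = 10.
n = 7, so closeness = 6/10 = 3/5.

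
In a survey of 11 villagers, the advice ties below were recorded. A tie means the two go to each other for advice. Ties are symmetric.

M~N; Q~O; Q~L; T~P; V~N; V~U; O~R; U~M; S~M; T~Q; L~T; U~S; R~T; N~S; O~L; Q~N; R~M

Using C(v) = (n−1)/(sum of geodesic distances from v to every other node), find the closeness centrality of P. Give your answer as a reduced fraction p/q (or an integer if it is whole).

Distances from P: L:2, M:3, N:3, O:3, Q:2, R:2, S:4, T:1, U:4, V:4. Sum = 28.
n = 11, so closeness = 10/28 = 5/14.

5/14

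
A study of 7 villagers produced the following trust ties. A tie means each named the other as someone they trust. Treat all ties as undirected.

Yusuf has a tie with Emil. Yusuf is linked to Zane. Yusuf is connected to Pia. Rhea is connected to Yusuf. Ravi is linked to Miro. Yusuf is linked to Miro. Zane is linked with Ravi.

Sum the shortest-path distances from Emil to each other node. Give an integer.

Distances from Emil: Miro:2, Pia:2, Ravi:3, Rhea:2, Yusuf:1, Zane:2.
Sum = 2 + 2 + 3 + 2 + 1 + 2 = 12.

12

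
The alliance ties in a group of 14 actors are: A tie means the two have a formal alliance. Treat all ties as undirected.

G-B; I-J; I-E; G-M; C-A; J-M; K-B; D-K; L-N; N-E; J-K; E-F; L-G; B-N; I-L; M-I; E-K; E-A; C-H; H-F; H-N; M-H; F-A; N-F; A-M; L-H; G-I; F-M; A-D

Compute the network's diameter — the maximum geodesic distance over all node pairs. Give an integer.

Eccentricity of each node (its greatest distance to any other): A:3, B:3, C:3, D:4, E:2, F:2, G:3, H:3, I:3, J:3, K:3, L:4, M:2, N:3.
The maximum eccentricity is 4, realized for instance by the pair D–L via D – A – E – N – L. So the diameter is 4.

4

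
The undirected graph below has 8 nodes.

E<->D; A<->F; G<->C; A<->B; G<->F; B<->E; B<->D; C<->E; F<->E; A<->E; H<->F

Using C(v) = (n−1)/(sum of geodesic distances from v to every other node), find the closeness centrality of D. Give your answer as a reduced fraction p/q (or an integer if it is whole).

1/2

Distances from D: A:2, B:1, C:2, E:1, F:2, G:3, H:3. Sum = 14.
n = 8, so closeness = 7/14 = 1/2.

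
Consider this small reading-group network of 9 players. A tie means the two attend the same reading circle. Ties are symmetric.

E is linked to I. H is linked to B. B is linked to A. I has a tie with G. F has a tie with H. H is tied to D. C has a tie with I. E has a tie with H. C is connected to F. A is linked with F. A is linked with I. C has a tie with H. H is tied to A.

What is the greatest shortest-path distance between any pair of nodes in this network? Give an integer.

Eccentricity of each node (its greatest distance to any other): A:2, B:3, C:2, D:4, E:2, F:3, G:4, H:3, I:3.
The maximum eccentricity is 4, realized for instance by the pair D–G via D – H – C – I – G. So the diameter is 4.

4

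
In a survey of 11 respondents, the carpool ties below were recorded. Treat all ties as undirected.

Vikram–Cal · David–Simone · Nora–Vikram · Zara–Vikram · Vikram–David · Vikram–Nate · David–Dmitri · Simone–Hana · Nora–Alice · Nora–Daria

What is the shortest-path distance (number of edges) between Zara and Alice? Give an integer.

3

One shortest route is Zara – Vikram – Nora – Alice, which uses 3 edges, and at distance 2 from Zara we only reach {Cal, David, Nate, Nora}, which does not include Alice. So d(Zara,Alice) = 3.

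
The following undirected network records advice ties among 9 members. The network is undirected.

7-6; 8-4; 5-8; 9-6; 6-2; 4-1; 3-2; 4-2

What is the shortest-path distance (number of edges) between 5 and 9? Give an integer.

5

One shortest route is 5 – 8 – 4 – 2 – 6 – 9, which uses 5 edges, and at distance 4 from 5 we only reach {3, 6}, which does not include 9. So d(5,9) = 5.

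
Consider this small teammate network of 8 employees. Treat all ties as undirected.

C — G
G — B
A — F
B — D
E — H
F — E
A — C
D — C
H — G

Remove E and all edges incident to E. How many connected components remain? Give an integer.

E's neighbors (F and H) remain reachable from one another through other ties, so the rest of the network stays in one piece.

1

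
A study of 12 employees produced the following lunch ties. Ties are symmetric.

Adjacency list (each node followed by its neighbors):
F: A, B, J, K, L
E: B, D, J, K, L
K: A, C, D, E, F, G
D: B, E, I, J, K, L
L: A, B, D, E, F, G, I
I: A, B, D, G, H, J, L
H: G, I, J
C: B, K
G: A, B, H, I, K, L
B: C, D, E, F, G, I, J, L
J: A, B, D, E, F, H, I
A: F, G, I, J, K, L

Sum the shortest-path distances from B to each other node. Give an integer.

14

Distances from B: A:2, C:1, D:1, E:1, F:1, G:1, H:2, I:1, J:1, K:2, L:1.
Sum = 2 + 1 + 1 + 1 + 1 + 1 + 2 + 1 + 1 + 2 + 1 = 14.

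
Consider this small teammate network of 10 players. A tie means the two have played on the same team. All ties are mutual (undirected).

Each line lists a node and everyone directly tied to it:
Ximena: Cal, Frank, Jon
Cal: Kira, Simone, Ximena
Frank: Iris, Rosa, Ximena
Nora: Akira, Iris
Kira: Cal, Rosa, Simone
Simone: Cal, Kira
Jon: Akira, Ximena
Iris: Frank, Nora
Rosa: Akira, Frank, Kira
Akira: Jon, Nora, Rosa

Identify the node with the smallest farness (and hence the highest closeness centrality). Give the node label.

Rosa

Farness (sum of distances to all others) for each node — Akira:17, Cal:19, Frank:16, Iris:21, Jon:19, Kira:18, Nora:22, Rosa:15, Simone:23, Ximena:16.
The smallest farness is 15, for Rosa, so Rosa has the highest closeness.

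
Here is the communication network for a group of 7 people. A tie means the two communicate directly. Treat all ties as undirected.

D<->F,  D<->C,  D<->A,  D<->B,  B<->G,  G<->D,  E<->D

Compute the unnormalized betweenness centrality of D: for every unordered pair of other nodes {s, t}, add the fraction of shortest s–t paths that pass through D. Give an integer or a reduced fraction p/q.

14

Pairs whose geodesics pass through D — E–G: 1; E–B: 1; E–F: 1; E–C: 1; E–A: 1; G–F: 1; G–C: 1; G–A: 1; B–F: 1; B–C: 1; B–A: 1; F–C: 1; F–A: 1; C–A: 1.
All other pairs contribute 0.
Summing the contributions gives betweenness(D) = 14.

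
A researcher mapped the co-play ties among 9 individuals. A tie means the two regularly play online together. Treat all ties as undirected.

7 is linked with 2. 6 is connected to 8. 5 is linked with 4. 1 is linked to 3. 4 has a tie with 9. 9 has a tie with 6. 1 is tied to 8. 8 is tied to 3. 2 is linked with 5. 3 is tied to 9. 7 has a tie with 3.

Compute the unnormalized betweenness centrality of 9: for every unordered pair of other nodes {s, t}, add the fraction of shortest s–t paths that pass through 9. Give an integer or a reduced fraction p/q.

53/6

Pairs whose geodesics pass through 9 — 7–4: 1/2; 7–6: 1/2; 2–6: 2/3; 5–6: 1; 5–8: 2/3; 5–1: 1/2; 5–3: 1/2; 4–6: 1; 4–8: 2/2; 4–1: 1; 4–3: 1; 6–3: 1/2.
All other pairs contribute 0.
Summing the contributions gives betweenness(9) = 53/6.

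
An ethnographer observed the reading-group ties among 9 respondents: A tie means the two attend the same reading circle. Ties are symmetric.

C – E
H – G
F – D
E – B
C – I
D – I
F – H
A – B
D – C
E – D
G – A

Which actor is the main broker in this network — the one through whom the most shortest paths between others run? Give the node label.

D

Unnormalized betweenness of each node: A:7/2, B:11/2, C:3/2, D:10, E:15/2, F:13/2, G:3, H:9/2, I:0.
D has the largest value, 10, making it the main broker — the node through which the most shortest paths run.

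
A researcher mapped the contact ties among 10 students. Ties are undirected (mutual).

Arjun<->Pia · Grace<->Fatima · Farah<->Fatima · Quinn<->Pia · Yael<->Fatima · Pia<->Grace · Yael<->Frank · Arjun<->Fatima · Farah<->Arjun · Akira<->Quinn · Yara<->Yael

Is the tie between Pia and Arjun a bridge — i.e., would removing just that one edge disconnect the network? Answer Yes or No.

Even without that edge, Pia still reaches Arjun via Pia – Grace – Fatima – Arjun, so the network stays connected. Not a bridge.

No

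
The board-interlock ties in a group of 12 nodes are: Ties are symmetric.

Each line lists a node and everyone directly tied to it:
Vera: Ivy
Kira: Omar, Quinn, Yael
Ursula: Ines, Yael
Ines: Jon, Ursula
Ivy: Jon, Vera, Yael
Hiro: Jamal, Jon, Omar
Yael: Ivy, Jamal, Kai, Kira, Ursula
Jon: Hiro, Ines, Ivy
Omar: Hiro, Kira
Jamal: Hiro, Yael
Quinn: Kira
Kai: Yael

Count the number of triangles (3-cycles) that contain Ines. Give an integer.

0

Ines's neighbors are Jon and Ursula, but none of them are tied to each other, so no triangle contains Ines.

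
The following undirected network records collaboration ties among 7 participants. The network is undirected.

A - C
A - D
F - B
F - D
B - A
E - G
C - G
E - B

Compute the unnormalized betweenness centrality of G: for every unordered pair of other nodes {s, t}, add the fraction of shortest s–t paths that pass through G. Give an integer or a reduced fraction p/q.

1

Pairs whose geodesics pass through G — C–E: 1.
All other pairs contribute 0.
Summing the contributions gives betweenness(G) = 1.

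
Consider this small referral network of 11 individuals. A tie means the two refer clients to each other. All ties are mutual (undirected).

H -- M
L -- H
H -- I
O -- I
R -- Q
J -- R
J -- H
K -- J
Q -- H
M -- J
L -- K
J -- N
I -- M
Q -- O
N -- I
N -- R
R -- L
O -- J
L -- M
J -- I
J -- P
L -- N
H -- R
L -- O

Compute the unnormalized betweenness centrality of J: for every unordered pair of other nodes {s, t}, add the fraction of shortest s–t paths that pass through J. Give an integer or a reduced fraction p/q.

Pairs whose geodesics pass through J — H–P: 1; H–N: 1/4; H–O: 1/4; H–K: 1/2; R–M: 1/3; R–P: 1; R–I: 1/3; R–O: 1/3; R–K: 1/2; M–P: 1; M–N: 1/3; M–O: 1/3; M–K: 1/2; P–L: 6/6 … (+10 more pairs).
All other pairs contribute 0.
Summing the contributions gives betweenness(J) = 31/2.

31/2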